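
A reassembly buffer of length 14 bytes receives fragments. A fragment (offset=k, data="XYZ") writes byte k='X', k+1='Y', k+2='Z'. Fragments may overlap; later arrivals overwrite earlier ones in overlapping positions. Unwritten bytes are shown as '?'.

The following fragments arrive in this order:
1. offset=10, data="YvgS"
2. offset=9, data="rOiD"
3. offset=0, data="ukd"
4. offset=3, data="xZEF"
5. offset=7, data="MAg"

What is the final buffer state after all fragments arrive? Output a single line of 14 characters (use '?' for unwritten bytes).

Answer: ukdxZEFMAgOiDS

Derivation:
Fragment 1: offset=10 data="YvgS" -> buffer=??????????YvgS
Fragment 2: offset=9 data="rOiD" -> buffer=?????????rOiDS
Fragment 3: offset=0 data="ukd" -> buffer=ukd??????rOiDS
Fragment 4: offset=3 data="xZEF" -> buffer=ukdxZEF??rOiDS
Fragment 5: offset=7 data="MAg" -> buffer=ukdxZEFMAgOiDS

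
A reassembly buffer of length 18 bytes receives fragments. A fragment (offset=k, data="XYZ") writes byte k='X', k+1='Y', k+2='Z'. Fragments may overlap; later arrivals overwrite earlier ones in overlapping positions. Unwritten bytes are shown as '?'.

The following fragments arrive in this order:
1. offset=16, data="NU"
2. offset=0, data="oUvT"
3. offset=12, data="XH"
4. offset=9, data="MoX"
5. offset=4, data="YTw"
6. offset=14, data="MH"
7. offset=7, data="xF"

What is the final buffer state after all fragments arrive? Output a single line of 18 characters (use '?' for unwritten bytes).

Answer: oUvTYTwxFMoXXHMHNU

Derivation:
Fragment 1: offset=16 data="NU" -> buffer=????????????????NU
Fragment 2: offset=0 data="oUvT" -> buffer=oUvT????????????NU
Fragment 3: offset=12 data="XH" -> buffer=oUvT????????XH??NU
Fragment 4: offset=9 data="MoX" -> buffer=oUvT?????MoXXH??NU
Fragment 5: offset=4 data="YTw" -> buffer=oUvTYTw??MoXXH??NU
Fragment 6: offset=14 data="MH" -> buffer=oUvTYTw??MoXXHMHNU
Fragment 7: offset=7 data="xF" -> buffer=oUvTYTwxFMoXXHMHNU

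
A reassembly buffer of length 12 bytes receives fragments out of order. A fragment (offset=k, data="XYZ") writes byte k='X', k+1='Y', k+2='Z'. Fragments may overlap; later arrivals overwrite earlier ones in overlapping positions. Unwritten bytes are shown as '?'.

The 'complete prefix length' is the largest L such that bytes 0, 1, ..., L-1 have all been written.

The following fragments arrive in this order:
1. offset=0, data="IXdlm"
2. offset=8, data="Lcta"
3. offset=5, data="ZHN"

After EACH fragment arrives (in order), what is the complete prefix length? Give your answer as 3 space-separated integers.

Fragment 1: offset=0 data="IXdlm" -> buffer=IXdlm??????? -> prefix_len=5
Fragment 2: offset=8 data="Lcta" -> buffer=IXdlm???Lcta -> prefix_len=5
Fragment 3: offset=5 data="ZHN" -> buffer=IXdlmZHNLcta -> prefix_len=12

Answer: 5 5 12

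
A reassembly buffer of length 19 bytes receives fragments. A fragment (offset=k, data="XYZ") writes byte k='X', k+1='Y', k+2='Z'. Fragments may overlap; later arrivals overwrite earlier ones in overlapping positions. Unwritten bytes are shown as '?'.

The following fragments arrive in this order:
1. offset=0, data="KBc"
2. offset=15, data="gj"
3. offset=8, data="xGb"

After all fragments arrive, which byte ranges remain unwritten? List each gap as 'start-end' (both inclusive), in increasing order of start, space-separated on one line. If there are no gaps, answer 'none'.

Fragment 1: offset=0 len=3
Fragment 2: offset=15 len=2
Fragment 3: offset=8 len=3
Gaps: 3-7 11-14 17-18

Answer: 3-7 11-14 17-18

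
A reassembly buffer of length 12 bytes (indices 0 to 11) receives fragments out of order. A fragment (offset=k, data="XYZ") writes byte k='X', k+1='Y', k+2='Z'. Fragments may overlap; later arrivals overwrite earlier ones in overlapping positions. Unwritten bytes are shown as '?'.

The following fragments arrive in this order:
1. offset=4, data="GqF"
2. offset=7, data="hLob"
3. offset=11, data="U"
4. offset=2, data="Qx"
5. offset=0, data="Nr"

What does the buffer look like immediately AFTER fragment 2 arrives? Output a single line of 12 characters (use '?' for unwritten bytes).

Answer: ????GqFhLob?

Derivation:
Fragment 1: offset=4 data="GqF" -> buffer=????GqF?????
Fragment 2: offset=7 data="hLob" -> buffer=????GqFhLob?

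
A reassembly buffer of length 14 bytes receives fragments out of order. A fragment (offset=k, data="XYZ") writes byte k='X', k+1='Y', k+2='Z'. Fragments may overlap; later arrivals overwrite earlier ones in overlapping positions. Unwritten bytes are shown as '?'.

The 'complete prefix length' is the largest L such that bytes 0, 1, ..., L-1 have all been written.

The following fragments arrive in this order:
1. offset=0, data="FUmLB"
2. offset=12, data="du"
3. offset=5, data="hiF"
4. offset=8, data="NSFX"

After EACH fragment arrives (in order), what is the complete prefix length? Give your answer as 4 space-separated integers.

Answer: 5 5 8 14

Derivation:
Fragment 1: offset=0 data="FUmLB" -> buffer=FUmLB????????? -> prefix_len=5
Fragment 2: offset=12 data="du" -> buffer=FUmLB???????du -> prefix_len=5
Fragment 3: offset=5 data="hiF" -> buffer=FUmLBhiF????du -> prefix_len=8
Fragment 4: offset=8 data="NSFX" -> buffer=FUmLBhiFNSFXdu -> prefix_len=14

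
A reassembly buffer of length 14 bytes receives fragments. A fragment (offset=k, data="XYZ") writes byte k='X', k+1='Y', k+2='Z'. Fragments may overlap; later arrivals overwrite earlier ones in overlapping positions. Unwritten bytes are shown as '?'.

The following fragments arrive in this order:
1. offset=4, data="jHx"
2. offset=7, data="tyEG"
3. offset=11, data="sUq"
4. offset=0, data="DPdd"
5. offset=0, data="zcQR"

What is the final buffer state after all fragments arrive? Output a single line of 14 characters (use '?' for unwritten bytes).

Fragment 1: offset=4 data="jHx" -> buffer=????jHx???????
Fragment 2: offset=7 data="tyEG" -> buffer=????jHxtyEG???
Fragment 3: offset=11 data="sUq" -> buffer=????jHxtyEGsUq
Fragment 4: offset=0 data="DPdd" -> buffer=DPddjHxtyEGsUq
Fragment 5: offset=0 data="zcQR" -> buffer=zcQRjHxtyEGsUq

Answer: zcQRjHxtyEGsUq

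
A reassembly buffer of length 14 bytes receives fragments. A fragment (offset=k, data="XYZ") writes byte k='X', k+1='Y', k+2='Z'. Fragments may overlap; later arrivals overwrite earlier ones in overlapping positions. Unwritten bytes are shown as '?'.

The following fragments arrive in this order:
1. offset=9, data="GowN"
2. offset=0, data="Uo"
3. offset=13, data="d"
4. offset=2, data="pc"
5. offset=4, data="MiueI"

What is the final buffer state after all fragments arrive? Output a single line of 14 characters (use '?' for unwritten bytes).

Fragment 1: offset=9 data="GowN" -> buffer=?????????GowN?
Fragment 2: offset=0 data="Uo" -> buffer=Uo???????GowN?
Fragment 3: offset=13 data="d" -> buffer=Uo???????GowNd
Fragment 4: offset=2 data="pc" -> buffer=Uopc?????GowNd
Fragment 5: offset=4 data="MiueI" -> buffer=UopcMiueIGowNd

Answer: UopcMiueIGowNd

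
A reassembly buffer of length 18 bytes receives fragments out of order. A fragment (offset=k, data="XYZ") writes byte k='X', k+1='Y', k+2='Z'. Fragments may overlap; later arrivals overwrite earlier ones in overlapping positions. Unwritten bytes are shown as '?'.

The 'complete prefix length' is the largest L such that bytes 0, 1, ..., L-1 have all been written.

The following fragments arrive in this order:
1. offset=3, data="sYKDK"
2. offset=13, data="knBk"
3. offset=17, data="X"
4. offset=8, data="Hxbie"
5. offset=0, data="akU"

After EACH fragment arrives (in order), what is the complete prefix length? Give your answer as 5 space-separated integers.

Answer: 0 0 0 0 18

Derivation:
Fragment 1: offset=3 data="sYKDK" -> buffer=???sYKDK?????????? -> prefix_len=0
Fragment 2: offset=13 data="knBk" -> buffer=???sYKDK?????knBk? -> prefix_len=0
Fragment 3: offset=17 data="X" -> buffer=???sYKDK?????knBkX -> prefix_len=0
Fragment 4: offset=8 data="Hxbie" -> buffer=???sYKDKHxbieknBkX -> prefix_len=0
Fragment 5: offset=0 data="akU" -> buffer=akUsYKDKHxbieknBkX -> prefix_len=18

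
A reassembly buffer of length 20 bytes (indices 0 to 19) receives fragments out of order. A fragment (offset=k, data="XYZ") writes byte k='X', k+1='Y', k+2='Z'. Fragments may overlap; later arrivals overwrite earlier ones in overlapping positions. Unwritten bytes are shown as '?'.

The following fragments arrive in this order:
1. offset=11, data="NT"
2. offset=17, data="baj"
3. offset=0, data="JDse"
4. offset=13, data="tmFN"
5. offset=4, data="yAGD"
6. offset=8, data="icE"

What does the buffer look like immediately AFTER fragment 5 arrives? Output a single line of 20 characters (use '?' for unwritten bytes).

Answer: JDseyAGD???NTtmFNbaj

Derivation:
Fragment 1: offset=11 data="NT" -> buffer=???????????NT???????
Fragment 2: offset=17 data="baj" -> buffer=???????????NT????baj
Fragment 3: offset=0 data="JDse" -> buffer=JDse???????NT????baj
Fragment 4: offset=13 data="tmFN" -> buffer=JDse???????NTtmFNbaj
Fragment 5: offset=4 data="yAGD" -> buffer=JDseyAGD???NTtmFNbaj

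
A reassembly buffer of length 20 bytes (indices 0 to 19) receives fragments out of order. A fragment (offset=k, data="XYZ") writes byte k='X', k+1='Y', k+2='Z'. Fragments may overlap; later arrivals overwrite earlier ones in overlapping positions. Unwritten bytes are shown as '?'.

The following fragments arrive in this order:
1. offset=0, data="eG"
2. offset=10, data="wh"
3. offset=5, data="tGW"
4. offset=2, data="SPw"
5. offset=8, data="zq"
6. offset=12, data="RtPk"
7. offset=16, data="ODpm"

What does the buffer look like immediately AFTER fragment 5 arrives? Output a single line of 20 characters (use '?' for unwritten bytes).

Answer: eGSPwtGWzqwh????????

Derivation:
Fragment 1: offset=0 data="eG" -> buffer=eG??????????????????
Fragment 2: offset=10 data="wh" -> buffer=eG????????wh????????
Fragment 3: offset=5 data="tGW" -> buffer=eG???tGW??wh????????
Fragment 4: offset=2 data="SPw" -> buffer=eGSPwtGW??wh????????
Fragment 5: offset=8 data="zq" -> buffer=eGSPwtGWzqwh????????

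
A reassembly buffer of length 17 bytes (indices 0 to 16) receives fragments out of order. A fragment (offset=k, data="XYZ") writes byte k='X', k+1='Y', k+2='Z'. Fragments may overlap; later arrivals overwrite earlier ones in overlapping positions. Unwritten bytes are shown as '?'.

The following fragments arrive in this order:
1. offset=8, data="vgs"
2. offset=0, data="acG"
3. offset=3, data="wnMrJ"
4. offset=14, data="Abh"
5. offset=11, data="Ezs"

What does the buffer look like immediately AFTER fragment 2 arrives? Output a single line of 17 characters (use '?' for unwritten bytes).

Fragment 1: offset=8 data="vgs" -> buffer=????????vgs??????
Fragment 2: offset=0 data="acG" -> buffer=acG?????vgs??????

Answer: acG?????vgs??????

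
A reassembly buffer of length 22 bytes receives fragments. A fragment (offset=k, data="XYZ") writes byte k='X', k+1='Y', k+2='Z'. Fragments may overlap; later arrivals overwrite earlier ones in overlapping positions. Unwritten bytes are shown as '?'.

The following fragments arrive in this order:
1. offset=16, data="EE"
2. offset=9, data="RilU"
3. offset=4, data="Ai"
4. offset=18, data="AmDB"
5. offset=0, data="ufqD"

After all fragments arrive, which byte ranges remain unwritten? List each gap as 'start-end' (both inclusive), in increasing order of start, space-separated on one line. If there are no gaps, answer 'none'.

Answer: 6-8 13-15

Derivation:
Fragment 1: offset=16 len=2
Fragment 2: offset=9 len=4
Fragment 3: offset=4 len=2
Fragment 4: offset=18 len=4
Fragment 5: offset=0 len=4
Gaps: 6-8 13-15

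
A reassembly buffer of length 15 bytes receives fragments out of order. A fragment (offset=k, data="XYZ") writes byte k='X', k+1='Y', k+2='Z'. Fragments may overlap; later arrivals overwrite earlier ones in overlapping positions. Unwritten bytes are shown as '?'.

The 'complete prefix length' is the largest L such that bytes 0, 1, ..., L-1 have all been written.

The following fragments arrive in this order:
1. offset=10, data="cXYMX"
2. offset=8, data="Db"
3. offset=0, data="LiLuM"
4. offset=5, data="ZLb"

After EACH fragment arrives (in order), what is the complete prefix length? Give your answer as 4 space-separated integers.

Answer: 0 0 5 15

Derivation:
Fragment 1: offset=10 data="cXYMX" -> buffer=??????????cXYMX -> prefix_len=0
Fragment 2: offset=8 data="Db" -> buffer=????????DbcXYMX -> prefix_len=0
Fragment 3: offset=0 data="LiLuM" -> buffer=LiLuM???DbcXYMX -> prefix_len=5
Fragment 4: offset=5 data="ZLb" -> buffer=LiLuMZLbDbcXYMX -> prefix_len=15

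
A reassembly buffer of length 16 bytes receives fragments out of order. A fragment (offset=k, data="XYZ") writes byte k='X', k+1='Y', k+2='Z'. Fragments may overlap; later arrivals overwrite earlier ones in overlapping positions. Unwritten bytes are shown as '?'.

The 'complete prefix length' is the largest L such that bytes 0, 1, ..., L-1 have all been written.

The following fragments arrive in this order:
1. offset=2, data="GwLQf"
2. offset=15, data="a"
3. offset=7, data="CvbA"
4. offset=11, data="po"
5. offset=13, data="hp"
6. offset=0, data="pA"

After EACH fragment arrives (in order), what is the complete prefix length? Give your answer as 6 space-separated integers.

Answer: 0 0 0 0 0 16

Derivation:
Fragment 1: offset=2 data="GwLQf" -> buffer=??GwLQf????????? -> prefix_len=0
Fragment 2: offset=15 data="a" -> buffer=??GwLQf????????a -> prefix_len=0
Fragment 3: offset=7 data="CvbA" -> buffer=??GwLQfCvbA????a -> prefix_len=0
Fragment 4: offset=11 data="po" -> buffer=??GwLQfCvbApo??a -> prefix_len=0
Fragment 5: offset=13 data="hp" -> buffer=??GwLQfCvbApohpa -> prefix_len=0
Fragment 6: offset=0 data="pA" -> buffer=pAGwLQfCvbApohpa -> prefix_len=16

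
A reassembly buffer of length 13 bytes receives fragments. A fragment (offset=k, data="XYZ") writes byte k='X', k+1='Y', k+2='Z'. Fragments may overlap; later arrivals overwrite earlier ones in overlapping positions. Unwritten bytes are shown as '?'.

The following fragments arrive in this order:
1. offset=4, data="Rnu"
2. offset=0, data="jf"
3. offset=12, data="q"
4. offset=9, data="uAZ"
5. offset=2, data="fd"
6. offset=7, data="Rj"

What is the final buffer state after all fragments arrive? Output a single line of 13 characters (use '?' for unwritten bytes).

Fragment 1: offset=4 data="Rnu" -> buffer=????Rnu??????
Fragment 2: offset=0 data="jf" -> buffer=jf??Rnu??????
Fragment 3: offset=12 data="q" -> buffer=jf??Rnu?????q
Fragment 4: offset=9 data="uAZ" -> buffer=jf??Rnu??uAZq
Fragment 5: offset=2 data="fd" -> buffer=jffdRnu??uAZq
Fragment 6: offset=7 data="Rj" -> buffer=jffdRnuRjuAZq

Answer: jffdRnuRjuAZq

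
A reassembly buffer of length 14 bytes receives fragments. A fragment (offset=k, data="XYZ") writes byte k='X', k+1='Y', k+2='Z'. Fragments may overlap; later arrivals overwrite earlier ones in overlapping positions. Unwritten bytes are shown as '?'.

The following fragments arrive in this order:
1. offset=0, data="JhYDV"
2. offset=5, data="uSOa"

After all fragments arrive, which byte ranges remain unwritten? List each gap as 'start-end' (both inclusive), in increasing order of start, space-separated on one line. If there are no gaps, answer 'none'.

Fragment 1: offset=0 len=5
Fragment 2: offset=5 len=4
Gaps: 9-13

Answer: 9-13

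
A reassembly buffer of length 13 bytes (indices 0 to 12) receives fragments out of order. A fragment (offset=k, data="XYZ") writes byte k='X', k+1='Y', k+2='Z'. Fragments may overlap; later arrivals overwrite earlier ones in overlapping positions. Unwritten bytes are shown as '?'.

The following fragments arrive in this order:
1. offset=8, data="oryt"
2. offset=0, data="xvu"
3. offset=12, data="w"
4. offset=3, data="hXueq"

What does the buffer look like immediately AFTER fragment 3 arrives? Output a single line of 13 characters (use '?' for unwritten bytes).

Fragment 1: offset=8 data="oryt" -> buffer=????????oryt?
Fragment 2: offset=0 data="xvu" -> buffer=xvu?????oryt?
Fragment 3: offset=12 data="w" -> buffer=xvu?????orytw

Answer: xvu?????orytw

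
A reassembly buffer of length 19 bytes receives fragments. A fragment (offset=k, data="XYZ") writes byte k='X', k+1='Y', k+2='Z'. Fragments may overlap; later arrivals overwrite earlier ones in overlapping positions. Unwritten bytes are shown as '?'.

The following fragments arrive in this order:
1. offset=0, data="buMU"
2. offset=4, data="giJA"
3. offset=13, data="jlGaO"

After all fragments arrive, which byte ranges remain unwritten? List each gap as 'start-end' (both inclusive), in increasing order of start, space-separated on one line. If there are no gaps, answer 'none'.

Answer: 8-12 18-18

Derivation:
Fragment 1: offset=0 len=4
Fragment 2: offset=4 len=4
Fragment 3: offset=13 len=5
Gaps: 8-12 18-18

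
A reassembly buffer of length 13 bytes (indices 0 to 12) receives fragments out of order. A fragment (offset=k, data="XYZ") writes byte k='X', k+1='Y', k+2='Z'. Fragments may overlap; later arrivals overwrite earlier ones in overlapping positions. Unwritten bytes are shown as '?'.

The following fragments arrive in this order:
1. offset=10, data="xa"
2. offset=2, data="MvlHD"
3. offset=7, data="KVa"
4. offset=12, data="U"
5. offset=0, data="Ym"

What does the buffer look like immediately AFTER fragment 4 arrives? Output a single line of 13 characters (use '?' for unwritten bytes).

Fragment 1: offset=10 data="xa" -> buffer=??????????xa?
Fragment 2: offset=2 data="MvlHD" -> buffer=??MvlHD???xa?
Fragment 3: offset=7 data="KVa" -> buffer=??MvlHDKVaxa?
Fragment 4: offset=12 data="U" -> buffer=??MvlHDKVaxaU

Answer: ??MvlHDKVaxaU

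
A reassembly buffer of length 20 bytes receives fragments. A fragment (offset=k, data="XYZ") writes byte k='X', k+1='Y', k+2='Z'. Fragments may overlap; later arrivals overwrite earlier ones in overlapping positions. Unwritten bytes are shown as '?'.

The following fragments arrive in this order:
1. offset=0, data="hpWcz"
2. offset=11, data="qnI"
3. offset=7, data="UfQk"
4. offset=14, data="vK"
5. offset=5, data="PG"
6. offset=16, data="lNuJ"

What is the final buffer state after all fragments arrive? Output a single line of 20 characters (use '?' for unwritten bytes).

Fragment 1: offset=0 data="hpWcz" -> buffer=hpWcz???????????????
Fragment 2: offset=11 data="qnI" -> buffer=hpWcz??????qnI??????
Fragment 3: offset=7 data="UfQk" -> buffer=hpWcz??UfQkqnI??????
Fragment 4: offset=14 data="vK" -> buffer=hpWcz??UfQkqnIvK????
Fragment 5: offset=5 data="PG" -> buffer=hpWczPGUfQkqnIvK????
Fragment 6: offset=16 data="lNuJ" -> buffer=hpWczPGUfQkqnIvKlNuJ

Answer: hpWczPGUfQkqnIvKlNuJ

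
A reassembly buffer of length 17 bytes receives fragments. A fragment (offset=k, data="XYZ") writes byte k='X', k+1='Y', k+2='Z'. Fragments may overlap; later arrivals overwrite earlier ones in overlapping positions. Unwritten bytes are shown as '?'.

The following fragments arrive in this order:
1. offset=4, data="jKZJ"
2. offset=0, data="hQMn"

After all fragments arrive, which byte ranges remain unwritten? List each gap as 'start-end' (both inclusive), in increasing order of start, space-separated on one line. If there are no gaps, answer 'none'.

Answer: 8-16

Derivation:
Fragment 1: offset=4 len=4
Fragment 2: offset=0 len=4
Gaps: 8-16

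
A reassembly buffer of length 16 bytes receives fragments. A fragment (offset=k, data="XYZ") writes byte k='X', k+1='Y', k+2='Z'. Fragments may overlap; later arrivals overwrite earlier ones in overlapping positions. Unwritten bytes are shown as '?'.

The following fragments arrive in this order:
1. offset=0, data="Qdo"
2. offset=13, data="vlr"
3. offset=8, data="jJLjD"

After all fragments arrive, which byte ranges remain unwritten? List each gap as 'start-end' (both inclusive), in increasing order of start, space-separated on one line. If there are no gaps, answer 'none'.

Fragment 1: offset=0 len=3
Fragment 2: offset=13 len=3
Fragment 3: offset=8 len=5
Gaps: 3-7

Answer: 3-7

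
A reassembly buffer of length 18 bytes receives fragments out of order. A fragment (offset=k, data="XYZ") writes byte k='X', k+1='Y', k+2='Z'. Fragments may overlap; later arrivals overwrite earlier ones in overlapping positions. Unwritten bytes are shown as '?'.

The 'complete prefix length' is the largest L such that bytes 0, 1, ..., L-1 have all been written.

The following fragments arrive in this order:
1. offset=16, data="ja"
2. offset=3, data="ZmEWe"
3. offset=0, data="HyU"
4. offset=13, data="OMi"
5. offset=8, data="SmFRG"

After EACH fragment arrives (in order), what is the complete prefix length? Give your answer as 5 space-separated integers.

Fragment 1: offset=16 data="ja" -> buffer=????????????????ja -> prefix_len=0
Fragment 2: offset=3 data="ZmEWe" -> buffer=???ZmEWe????????ja -> prefix_len=0
Fragment 3: offset=0 data="HyU" -> buffer=HyUZmEWe????????ja -> prefix_len=8
Fragment 4: offset=13 data="OMi" -> buffer=HyUZmEWe?????OMija -> prefix_len=8
Fragment 5: offset=8 data="SmFRG" -> buffer=HyUZmEWeSmFRGOMija -> prefix_len=18

Answer: 0 0 8 8 18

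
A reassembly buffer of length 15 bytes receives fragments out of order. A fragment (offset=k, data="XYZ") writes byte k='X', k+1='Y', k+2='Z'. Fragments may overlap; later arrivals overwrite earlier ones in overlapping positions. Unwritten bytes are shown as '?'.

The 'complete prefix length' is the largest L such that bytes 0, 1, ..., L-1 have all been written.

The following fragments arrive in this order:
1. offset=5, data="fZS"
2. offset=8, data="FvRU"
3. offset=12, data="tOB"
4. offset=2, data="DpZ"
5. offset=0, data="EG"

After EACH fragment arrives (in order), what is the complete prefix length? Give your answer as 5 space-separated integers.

Fragment 1: offset=5 data="fZS" -> buffer=?????fZS??????? -> prefix_len=0
Fragment 2: offset=8 data="FvRU" -> buffer=?????fZSFvRU??? -> prefix_len=0
Fragment 3: offset=12 data="tOB" -> buffer=?????fZSFvRUtOB -> prefix_len=0
Fragment 4: offset=2 data="DpZ" -> buffer=??DpZfZSFvRUtOB -> prefix_len=0
Fragment 5: offset=0 data="EG" -> buffer=EGDpZfZSFvRUtOB -> prefix_len=15

Answer: 0 0 0 0 15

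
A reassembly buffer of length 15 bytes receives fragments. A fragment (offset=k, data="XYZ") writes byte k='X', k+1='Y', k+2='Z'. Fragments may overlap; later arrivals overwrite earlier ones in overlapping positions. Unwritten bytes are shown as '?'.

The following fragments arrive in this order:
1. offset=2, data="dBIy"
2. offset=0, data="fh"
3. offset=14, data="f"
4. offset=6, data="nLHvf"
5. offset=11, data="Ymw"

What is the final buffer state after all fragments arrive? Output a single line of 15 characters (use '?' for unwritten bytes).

Fragment 1: offset=2 data="dBIy" -> buffer=??dBIy?????????
Fragment 2: offset=0 data="fh" -> buffer=fhdBIy?????????
Fragment 3: offset=14 data="f" -> buffer=fhdBIy????????f
Fragment 4: offset=6 data="nLHvf" -> buffer=fhdBIynLHvf???f
Fragment 5: offset=11 data="Ymw" -> buffer=fhdBIynLHvfYmwf

Answer: fhdBIynLHvfYmwf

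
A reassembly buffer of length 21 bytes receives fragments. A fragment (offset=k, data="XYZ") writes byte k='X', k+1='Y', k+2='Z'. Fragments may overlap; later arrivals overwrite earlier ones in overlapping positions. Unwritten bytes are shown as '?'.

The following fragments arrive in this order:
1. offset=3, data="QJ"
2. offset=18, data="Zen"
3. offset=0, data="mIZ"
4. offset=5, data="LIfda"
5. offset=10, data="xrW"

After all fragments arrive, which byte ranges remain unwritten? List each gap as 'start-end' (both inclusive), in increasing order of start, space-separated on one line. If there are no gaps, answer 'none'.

Answer: 13-17

Derivation:
Fragment 1: offset=3 len=2
Fragment 2: offset=18 len=3
Fragment 3: offset=0 len=3
Fragment 4: offset=5 len=5
Fragment 5: offset=10 len=3
Gaps: 13-17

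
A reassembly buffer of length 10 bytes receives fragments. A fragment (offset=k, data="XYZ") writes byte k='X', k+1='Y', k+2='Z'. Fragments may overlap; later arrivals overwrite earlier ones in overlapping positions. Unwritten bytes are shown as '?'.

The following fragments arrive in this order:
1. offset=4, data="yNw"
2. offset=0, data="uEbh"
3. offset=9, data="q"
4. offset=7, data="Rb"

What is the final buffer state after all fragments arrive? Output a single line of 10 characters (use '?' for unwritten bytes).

Fragment 1: offset=4 data="yNw" -> buffer=????yNw???
Fragment 2: offset=0 data="uEbh" -> buffer=uEbhyNw???
Fragment 3: offset=9 data="q" -> buffer=uEbhyNw??q
Fragment 4: offset=7 data="Rb" -> buffer=uEbhyNwRbq

Answer: uEbhyNwRbq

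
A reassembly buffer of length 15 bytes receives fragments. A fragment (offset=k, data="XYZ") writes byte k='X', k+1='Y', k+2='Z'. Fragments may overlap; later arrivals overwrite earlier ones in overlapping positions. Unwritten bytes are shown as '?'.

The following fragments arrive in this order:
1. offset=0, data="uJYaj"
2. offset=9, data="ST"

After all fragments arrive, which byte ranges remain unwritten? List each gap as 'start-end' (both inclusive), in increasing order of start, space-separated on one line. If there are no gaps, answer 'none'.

Answer: 5-8 11-14

Derivation:
Fragment 1: offset=0 len=5
Fragment 2: offset=9 len=2
Gaps: 5-8 11-14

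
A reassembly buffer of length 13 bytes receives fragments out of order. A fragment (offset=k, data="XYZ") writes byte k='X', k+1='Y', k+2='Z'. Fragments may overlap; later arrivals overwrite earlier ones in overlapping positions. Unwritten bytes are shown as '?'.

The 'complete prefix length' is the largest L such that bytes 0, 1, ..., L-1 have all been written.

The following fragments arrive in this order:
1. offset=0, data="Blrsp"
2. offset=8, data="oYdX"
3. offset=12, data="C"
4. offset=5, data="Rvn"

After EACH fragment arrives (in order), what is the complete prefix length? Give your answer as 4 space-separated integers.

Answer: 5 5 5 13

Derivation:
Fragment 1: offset=0 data="Blrsp" -> buffer=Blrsp???????? -> prefix_len=5
Fragment 2: offset=8 data="oYdX" -> buffer=Blrsp???oYdX? -> prefix_len=5
Fragment 3: offset=12 data="C" -> buffer=Blrsp???oYdXC -> prefix_len=5
Fragment 4: offset=5 data="Rvn" -> buffer=BlrspRvnoYdXC -> prefix_len=13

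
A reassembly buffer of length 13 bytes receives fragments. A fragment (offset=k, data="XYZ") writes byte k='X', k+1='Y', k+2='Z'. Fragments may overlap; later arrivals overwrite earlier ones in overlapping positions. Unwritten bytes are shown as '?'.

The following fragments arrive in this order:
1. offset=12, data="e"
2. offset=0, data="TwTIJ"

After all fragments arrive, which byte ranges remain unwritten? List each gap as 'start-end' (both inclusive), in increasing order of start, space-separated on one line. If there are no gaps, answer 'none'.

Fragment 1: offset=12 len=1
Fragment 2: offset=0 len=5
Gaps: 5-11

Answer: 5-11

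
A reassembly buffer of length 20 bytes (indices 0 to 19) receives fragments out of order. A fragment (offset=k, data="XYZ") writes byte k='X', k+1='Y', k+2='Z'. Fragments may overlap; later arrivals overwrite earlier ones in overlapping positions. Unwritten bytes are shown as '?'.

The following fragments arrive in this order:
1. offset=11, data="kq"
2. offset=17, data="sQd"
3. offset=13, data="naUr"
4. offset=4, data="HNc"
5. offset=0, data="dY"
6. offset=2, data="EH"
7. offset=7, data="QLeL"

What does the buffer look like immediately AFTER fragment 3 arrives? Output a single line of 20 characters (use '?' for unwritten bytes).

Answer: ???????????kqnaUrsQd

Derivation:
Fragment 1: offset=11 data="kq" -> buffer=???????????kq???????
Fragment 2: offset=17 data="sQd" -> buffer=???????????kq????sQd
Fragment 3: offset=13 data="naUr" -> buffer=???????????kqnaUrsQd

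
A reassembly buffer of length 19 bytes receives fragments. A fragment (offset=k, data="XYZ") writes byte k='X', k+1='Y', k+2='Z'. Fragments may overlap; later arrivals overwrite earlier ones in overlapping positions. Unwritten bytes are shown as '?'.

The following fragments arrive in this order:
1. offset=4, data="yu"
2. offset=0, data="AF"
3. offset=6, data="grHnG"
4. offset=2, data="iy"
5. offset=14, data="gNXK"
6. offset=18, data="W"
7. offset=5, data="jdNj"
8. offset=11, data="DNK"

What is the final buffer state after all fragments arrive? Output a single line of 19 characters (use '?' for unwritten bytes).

Answer: AFiyyjdNjnGDNKgNXKW

Derivation:
Fragment 1: offset=4 data="yu" -> buffer=????yu?????????????
Fragment 2: offset=0 data="AF" -> buffer=AF??yu?????????????
Fragment 3: offset=6 data="grHnG" -> buffer=AF??yugrHnG????????
Fragment 4: offset=2 data="iy" -> buffer=AFiyyugrHnG????????
Fragment 5: offset=14 data="gNXK" -> buffer=AFiyyugrHnG???gNXK?
Fragment 6: offset=18 data="W" -> buffer=AFiyyugrHnG???gNXKW
Fragment 7: offset=5 data="jdNj" -> buffer=AFiyyjdNjnG???gNXKW
Fragment 8: offset=11 data="DNK" -> buffer=AFiyyjdNjnGDNKgNXKW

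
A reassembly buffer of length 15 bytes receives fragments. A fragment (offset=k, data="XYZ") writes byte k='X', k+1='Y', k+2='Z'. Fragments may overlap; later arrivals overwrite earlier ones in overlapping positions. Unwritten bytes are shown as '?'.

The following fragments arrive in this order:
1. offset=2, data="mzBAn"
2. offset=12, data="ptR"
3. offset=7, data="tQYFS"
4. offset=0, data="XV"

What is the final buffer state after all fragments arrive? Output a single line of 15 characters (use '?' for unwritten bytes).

Fragment 1: offset=2 data="mzBAn" -> buffer=??mzBAn????????
Fragment 2: offset=12 data="ptR" -> buffer=??mzBAn?????ptR
Fragment 3: offset=7 data="tQYFS" -> buffer=??mzBAntQYFSptR
Fragment 4: offset=0 data="XV" -> buffer=XVmzBAntQYFSptR

Answer: XVmzBAntQYFSptR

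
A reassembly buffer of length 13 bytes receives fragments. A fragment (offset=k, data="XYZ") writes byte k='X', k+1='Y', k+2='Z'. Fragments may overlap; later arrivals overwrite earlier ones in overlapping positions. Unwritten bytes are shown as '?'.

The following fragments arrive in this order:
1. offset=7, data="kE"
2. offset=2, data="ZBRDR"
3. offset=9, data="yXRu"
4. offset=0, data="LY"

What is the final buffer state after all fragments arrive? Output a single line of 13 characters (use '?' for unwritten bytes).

Answer: LYZBRDRkEyXRu

Derivation:
Fragment 1: offset=7 data="kE" -> buffer=???????kE????
Fragment 2: offset=2 data="ZBRDR" -> buffer=??ZBRDRkE????
Fragment 3: offset=9 data="yXRu" -> buffer=??ZBRDRkEyXRu
Fragment 4: offset=0 data="LY" -> buffer=LYZBRDRkEyXRu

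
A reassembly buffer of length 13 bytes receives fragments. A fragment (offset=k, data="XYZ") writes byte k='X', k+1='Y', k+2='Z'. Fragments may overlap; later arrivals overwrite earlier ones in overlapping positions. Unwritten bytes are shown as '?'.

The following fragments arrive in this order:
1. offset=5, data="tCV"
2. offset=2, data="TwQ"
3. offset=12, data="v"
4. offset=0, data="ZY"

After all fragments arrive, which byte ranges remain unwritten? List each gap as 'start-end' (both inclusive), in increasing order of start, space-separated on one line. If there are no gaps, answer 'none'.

Answer: 8-11

Derivation:
Fragment 1: offset=5 len=3
Fragment 2: offset=2 len=3
Fragment 3: offset=12 len=1
Fragment 4: offset=0 len=2
Gaps: 8-11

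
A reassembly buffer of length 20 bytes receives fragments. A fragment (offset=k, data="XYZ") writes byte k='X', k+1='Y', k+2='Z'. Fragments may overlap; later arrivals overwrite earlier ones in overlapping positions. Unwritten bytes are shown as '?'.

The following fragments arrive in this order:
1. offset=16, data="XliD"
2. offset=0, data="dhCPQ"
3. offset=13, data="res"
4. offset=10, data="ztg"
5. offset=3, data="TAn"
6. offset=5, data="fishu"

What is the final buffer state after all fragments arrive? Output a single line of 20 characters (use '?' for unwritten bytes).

Fragment 1: offset=16 data="XliD" -> buffer=????????????????XliD
Fragment 2: offset=0 data="dhCPQ" -> buffer=dhCPQ???????????XliD
Fragment 3: offset=13 data="res" -> buffer=dhCPQ????????resXliD
Fragment 4: offset=10 data="ztg" -> buffer=dhCPQ?????ztgresXliD
Fragment 5: offset=3 data="TAn" -> buffer=dhCTAn????ztgresXliD
Fragment 6: offset=5 data="fishu" -> buffer=dhCTAfishuztgresXliD

Answer: dhCTAfishuztgresXliD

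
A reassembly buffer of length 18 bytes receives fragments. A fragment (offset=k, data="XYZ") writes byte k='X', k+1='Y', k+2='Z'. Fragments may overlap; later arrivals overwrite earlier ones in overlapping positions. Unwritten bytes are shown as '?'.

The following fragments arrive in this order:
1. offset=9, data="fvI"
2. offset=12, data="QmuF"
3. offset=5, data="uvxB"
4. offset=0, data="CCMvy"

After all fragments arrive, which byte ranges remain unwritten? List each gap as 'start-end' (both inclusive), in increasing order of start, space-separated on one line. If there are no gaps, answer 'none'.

Fragment 1: offset=9 len=3
Fragment 2: offset=12 len=4
Fragment 3: offset=5 len=4
Fragment 4: offset=0 len=5
Gaps: 16-17

Answer: 16-17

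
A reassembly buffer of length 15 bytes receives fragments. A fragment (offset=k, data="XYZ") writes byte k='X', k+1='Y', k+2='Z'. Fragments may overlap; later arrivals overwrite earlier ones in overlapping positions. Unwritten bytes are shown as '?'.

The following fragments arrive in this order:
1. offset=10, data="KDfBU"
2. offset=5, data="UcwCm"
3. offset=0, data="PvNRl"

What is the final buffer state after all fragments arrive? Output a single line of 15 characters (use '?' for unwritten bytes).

Fragment 1: offset=10 data="KDfBU" -> buffer=??????????KDfBU
Fragment 2: offset=5 data="UcwCm" -> buffer=?????UcwCmKDfBU
Fragment 3: offset=0 data="PvNRl" -> buffer=PvNRlUcwCmKDfBU

Answer: PvNRlUcwCmKDfBU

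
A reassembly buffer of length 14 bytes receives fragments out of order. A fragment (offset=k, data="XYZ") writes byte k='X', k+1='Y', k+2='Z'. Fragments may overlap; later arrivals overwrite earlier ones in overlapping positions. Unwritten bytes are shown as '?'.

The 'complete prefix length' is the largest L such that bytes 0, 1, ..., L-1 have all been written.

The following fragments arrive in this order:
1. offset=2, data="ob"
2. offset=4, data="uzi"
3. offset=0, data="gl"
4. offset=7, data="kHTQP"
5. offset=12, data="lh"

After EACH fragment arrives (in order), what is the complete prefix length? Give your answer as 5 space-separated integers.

Answer: 0 0 7 12 14

Derivation:
Fragment 1: offset=2 data="ob" -> buffer=??ob?????????? -> prefix_len=0
Fragment 2: offset=4 data="uzi" -> buffer=??obuzi??????? -> prefix_len=0
Fragment 3: offset=0 data="gl" -> buffer=globuzi??????? -> prefix_len=7
Fragment 4: offset=7 data="kHTQP" -> buffer=globuzikHTQP?? -> prefix_len=12
Fragment 5: offset=12 data="lh" -> buffer=globuzikHTQPlh -> prefix_len=14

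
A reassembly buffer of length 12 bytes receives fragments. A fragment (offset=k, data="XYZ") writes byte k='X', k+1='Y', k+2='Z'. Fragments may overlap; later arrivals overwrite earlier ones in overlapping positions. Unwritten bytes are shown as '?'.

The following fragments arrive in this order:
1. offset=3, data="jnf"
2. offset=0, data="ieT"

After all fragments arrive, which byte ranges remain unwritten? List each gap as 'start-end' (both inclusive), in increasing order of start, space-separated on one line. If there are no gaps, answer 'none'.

Answer: 6-11

Derivation:
Fragment 1: offset=3 len=3
Fragment 2: offset=0 len=3
Gaps: 6-11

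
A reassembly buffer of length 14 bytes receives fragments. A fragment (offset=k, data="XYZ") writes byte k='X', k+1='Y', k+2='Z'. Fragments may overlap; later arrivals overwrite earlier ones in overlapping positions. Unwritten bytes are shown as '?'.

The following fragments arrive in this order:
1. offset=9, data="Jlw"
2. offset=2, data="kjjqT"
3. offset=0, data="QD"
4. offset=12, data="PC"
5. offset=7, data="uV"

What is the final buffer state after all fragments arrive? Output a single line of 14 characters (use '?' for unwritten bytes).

Answer: QDkjjqTuVJlwPC

Derivation:
Fragment 1: offset=9 data="Jlw" -> buffer=?????????Jlw??
Fragment 2: offset=2 data="kjjqT" -> buffer=??kjjqT??Jlw??
Fragment 3: offset=0 data="QD" -> buffer=QDkjjqT??Jlw??
Fragment 4: offset=12 data="PC" -> buffer=QDkjjqT??JlwPC
Fragment 5: offset=7 data="uV" -> buffer=QDkjjqTuVJlwPC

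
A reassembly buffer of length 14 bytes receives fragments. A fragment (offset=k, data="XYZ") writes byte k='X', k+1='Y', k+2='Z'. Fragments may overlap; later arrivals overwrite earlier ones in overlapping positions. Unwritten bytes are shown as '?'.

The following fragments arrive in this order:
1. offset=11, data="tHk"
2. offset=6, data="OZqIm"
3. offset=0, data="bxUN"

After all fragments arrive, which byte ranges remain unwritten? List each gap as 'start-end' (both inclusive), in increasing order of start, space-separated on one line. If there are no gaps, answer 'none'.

Fragment 1: offset=11 len=3
Fragment 2: offset=6 len=5
Fragment 3: offset=0 len=4
Gaps: 4-5

Answer: 4-5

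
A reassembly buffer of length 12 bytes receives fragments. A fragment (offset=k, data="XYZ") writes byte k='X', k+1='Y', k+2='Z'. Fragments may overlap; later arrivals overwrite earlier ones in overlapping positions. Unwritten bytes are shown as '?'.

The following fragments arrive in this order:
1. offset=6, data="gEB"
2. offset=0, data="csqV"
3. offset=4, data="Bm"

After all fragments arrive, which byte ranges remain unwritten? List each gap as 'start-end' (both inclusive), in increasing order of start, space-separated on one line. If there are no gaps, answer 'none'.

Answer: 9-11

Derivation:
Fragment 1: offset=6 len=3
Fragment 2: offset=0 len=4
Fragment 3: offset=4 len=2
Gaps: 9-11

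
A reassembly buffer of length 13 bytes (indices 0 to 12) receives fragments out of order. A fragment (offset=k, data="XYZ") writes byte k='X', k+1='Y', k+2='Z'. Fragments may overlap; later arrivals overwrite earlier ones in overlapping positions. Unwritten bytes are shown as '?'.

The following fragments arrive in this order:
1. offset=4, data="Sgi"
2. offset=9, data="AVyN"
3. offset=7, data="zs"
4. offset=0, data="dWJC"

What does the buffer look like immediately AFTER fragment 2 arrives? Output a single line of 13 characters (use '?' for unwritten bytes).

Fragment 1: offset=4 data="Sgi" -> buffer=????Sgi??????
Fragment 2: offset=9 data="AVyN" -> buffer=????Sgi??AVyN

Answer: ????Sgi??AVyN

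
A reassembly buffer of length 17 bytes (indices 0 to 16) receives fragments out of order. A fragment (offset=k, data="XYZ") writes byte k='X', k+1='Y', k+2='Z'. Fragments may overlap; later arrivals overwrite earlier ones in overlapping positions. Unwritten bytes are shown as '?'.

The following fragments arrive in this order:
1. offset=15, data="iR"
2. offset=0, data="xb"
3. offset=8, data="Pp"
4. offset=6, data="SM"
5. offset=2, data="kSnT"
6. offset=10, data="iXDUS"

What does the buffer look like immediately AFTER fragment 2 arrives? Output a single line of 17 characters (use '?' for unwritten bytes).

Answer: xb?????????????iR

Derivation:
Fragment 1: offset=15 data="iR" -> buffer=???????????????iR
Fragment 2: offset=0 data="xb" -> buffer=xb?????????????iR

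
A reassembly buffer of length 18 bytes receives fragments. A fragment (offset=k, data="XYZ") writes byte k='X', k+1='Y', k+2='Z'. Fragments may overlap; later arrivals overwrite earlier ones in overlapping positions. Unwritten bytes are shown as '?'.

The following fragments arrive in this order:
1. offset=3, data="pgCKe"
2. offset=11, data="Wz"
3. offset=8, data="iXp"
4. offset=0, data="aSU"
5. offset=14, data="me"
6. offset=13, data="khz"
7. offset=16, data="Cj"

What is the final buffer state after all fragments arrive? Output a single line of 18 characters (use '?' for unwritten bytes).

Answer: aSUpgCKeiXpWzkhzCj

Derivation:
Fragment 1: offset=3 data="pgCKe" -> buffer=???pgCKe??????????
Fragment 2: offset=11 data="Wz" -> buffer=???pgCKe???Wz?????
Fragment 3: offset=8 data="iXp" -> buffer=???pgCKeiXpWz?????
Fragment 4: offset=0 data="aSU" -> buffer=aSUpgCKeiXpWz?????
Fragment 5: offset=14 data="me" -> buffer=aSUpgCKeiXpWz?me??
Fragment 6: offset=13 data="khz" -> buffer=aSUpgCKeiXpWzkhz??
Fragment 7: offset=16 data="Cj" -> buffer=aSUpgCKeiXpWzkhzCj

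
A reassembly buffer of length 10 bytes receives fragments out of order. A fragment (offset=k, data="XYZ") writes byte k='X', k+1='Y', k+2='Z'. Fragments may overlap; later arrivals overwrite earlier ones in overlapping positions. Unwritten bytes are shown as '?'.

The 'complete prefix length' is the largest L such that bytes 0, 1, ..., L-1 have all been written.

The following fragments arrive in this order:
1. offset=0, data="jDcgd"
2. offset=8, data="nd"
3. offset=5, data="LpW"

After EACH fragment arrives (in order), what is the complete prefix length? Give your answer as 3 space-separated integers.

Fragment 1: offset=0 data="jDcgd" -> buffer=jDcgd????? -> prefix_len=5
Fragment 2: offset=8 data="nd" -> buffer=jDcgd???nd -> prefix_len=5
Fragment 3: offset=5 data="LpW" -> buffer=jDcgdLpWnd -> prefix_len=10

Answer: 5 5 10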